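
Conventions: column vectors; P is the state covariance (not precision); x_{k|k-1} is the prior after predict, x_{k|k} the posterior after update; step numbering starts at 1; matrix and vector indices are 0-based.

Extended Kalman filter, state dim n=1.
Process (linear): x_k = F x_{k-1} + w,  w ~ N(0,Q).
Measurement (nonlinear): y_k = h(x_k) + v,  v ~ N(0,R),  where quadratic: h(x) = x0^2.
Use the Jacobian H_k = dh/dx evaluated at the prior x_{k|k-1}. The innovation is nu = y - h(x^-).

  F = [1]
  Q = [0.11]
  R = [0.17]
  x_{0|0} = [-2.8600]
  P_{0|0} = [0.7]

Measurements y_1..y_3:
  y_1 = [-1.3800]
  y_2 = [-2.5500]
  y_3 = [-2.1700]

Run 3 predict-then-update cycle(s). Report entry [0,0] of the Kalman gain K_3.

K[0,0] = 0.1856

step 1: x^-=[-2.8600]  P^-=[0.8100]  H_jac=[-5.7200]  S=[26.6719]  K=[-0.1737]  nu=[-9.5596]  x^+=[-1.1994]  P^+=[0.0052]
step 2: x^-=[-1.1994]  P^-=[0.1152]  H_jac=[-2.3988]  S=[0.8327]  K=[-0.3318]  nu=[-3.9885]  x^+=[0.1239]  P^+=[0.0235]
step 3: x^-=[0.1239]  P^-=[0.1335]  H_jac=[0.2477]  S=[0.1782]  K=[0.1856]  nu=[-2.1853]  x^+=[-0.2818]  P^+=[0.1274]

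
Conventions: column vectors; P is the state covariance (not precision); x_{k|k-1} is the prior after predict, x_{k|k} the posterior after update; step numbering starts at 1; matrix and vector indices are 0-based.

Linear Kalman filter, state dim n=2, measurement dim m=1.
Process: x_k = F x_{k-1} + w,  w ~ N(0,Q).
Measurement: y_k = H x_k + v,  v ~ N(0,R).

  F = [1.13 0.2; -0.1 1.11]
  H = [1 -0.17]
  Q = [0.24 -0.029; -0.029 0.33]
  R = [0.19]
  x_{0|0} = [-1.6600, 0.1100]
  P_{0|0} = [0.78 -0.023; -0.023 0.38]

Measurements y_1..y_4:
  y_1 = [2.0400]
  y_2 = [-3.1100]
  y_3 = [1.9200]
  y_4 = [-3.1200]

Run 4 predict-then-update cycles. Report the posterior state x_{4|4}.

step 1: x^-=[-1.8538, 0.2881]  P^-=[1.2408 -0.0612; -0.0612 0.8111]  S=[1.4750]  K=[0.8482; -0.1350]  nu=[3.9428]  x^+=[1.4906, -0.2440]  P^+=[0.1795 0.1077; 0.1077 0.7842]
step 2: x^-=[1.6356, -0.4199]  P^-=[0.5492 0.2577; 0.2577 1.2742]  S=[0.6884]  K=[0.7342; 0.0597]  nu=[-4.8170]  x^+=[-1.9008, -0.7077]  P^+=[0.1782 0.2275; 0.2275 1.2717]
step 3: x^-=[-2.2894, -0.5954]  P^-=[0.6212 0.5140; 0.5140 1.8481]  S=[0.6899]  K=[0.7738; 0.2897]  nu=[4.1082]  x^+=[0.8896, 0.5947]  P^+=[0.2081 0.3594; 0.3594 1.7902]
step 4: x^-=[1.1242, 0.5712]  P^-=[0.7398 0.7885; 0.7885 2.4580]  S=[0.7327]  K=[0.8267; 0.5058]  nu=[-4.1471]  x^+=[-2.3042, -1.5265]  P^+=[0.2390 0.4821; 0.4821 2.2706]

x_post = [-2.3042, -1.5265]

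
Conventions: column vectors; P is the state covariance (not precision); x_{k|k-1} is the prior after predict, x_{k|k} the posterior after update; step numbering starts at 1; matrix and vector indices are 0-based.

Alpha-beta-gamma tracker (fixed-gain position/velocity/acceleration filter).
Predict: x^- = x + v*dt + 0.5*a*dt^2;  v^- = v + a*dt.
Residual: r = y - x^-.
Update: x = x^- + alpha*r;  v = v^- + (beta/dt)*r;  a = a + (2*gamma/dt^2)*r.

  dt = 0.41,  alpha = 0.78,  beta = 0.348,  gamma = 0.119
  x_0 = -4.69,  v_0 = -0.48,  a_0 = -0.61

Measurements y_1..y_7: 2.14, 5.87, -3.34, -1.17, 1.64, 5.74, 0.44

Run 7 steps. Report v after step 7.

step 1: x_pred=-4.9381  r=7.0781  x^+=0.5828  v^+=5.2776  a^+=9.4113
step 2: x_pred=3.5377  r=2.3323  x^+=5.3569  v^+=11.1159  a^+=12.7135
step 3: x_pred=10.9830  r=-14.3230  x^+=-0.1889  v^+=4.1714  a^+=-7.5653
step 4: x_pred=0.8854  r=-2.0554  x^+=-0.7178  v^+=-0.6751  a^+=-10.4755
step 5: x_pred=-1.8750  r=3.5150  x^+=0.8667  v^+=-1.9865  a^+=-5.4988
step 6: x_pred=-0.4100  r=6.1500  x^+=4.3870  v^+=0.9789  a^+=3.2084
step 7: x_pred=5.0580  r=-4.6180  x^+=1.4560  v^+=-1.6253  a^+=-3.3299

v_post = -1.6253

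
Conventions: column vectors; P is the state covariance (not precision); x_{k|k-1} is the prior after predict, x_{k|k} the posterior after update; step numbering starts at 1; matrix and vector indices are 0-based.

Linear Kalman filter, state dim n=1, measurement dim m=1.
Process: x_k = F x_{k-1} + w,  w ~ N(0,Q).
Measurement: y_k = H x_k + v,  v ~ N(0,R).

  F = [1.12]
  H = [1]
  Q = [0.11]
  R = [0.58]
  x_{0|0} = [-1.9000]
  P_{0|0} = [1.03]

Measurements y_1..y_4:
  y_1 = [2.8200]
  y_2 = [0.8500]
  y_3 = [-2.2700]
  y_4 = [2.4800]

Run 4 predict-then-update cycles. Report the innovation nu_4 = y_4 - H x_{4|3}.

step 1: x^-=[-2.1280]  P^-=[1.4020]  S=[1.9820]  K=[0.7074]  nu=[4.9480]  x^+=[1.3721]  P^+=[0.4103]
step 2: x^-=[1.5367]  P^-=[0.6246]  S=[1.2046]  K=[0.5185]  nu=[-0.6867]  x^+=[1.1806]  P^+=[0.3007]
step 3: x^-=[1.3223]  P^-=[0.4873]  S=[1.0673]  K=[0.4566]  nu=[-3.5923]  x^+=[-0.3178]  P^+=[0.2648]
step 4: x^-=[-0.3559]  P^-=[0.4422]  S=[1.0222]  K=[0.4326]  nu=[2.8359]  x^+=[0.8708]  P^+=[0.2509]

innov = [2.8359]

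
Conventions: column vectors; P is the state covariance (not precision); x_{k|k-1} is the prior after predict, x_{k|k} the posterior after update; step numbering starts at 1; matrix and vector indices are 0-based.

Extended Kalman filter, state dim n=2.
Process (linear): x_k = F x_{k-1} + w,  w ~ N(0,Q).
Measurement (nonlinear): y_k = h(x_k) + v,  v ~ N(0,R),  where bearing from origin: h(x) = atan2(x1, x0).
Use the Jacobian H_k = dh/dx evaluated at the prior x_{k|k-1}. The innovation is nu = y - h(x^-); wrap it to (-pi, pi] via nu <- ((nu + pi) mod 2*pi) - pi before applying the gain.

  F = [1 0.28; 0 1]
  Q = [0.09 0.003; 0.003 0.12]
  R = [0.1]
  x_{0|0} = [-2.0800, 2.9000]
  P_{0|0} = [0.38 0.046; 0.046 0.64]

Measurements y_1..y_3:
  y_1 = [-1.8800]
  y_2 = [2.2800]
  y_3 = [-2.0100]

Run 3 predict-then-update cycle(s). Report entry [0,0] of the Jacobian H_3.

H_jac[0,0] = -0.1443

step 1: x^-=[-1.2680, 2.9000]  P^-=[0.5459 0.2282; 0.2282 0.7600]  H_jac=[-0.2895 -0.1266]  S=[0.1746]  K=[-1.0703; -0.9290]  nu=[2.4202]  x^+=[-3.8583, 0.6515]  P^+=[0.3459 0.0545; 0.0545 0.6093]
step 2: x^-=[-3.6759, 0.6515]  P^-=[0.5142 0.2281; 0.2281 0.7293]  H_jac=[-0.0467 -0.2638]  S=[0.1575]  K=[-0.5347; -1.2891]  nu=[-0.6862]  x^+=[-3.3090, 1.5361]  P^+=[0.4692 0.1196; 0.1196 0.4676]
step 3: x^-=[-2.8789, 1.5361]  P^-=[0.6628 0.2535; 0.2535 0.5876]  H_jac=[-0.1443 -0.2704]  S=[0.1765]  K=[-0.9299; -1.1071]  nu=[1.6217]  x^+=[-4.3870, -0.2594]  P^+=[0.5101 0.0717; 0.0717 0.3712]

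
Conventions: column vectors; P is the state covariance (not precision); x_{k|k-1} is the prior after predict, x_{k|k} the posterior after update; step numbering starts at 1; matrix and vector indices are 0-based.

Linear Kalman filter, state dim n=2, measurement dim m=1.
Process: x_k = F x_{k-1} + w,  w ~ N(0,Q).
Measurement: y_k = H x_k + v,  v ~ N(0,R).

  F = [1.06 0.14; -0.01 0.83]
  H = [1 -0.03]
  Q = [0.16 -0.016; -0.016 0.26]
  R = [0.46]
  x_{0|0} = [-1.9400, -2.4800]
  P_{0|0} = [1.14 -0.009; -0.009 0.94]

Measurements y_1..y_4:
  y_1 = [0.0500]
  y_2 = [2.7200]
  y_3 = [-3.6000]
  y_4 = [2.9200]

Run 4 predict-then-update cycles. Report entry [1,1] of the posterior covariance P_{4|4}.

P_post[1,1] = 0.8252

step 1: x^-=[-2.4036, -2.0390]  P^-=[1.4567 0.0732; 0.0732 0.9078]  S=[1.9131]  K=[0.7603; 0.0240]  nu=[2.3924]  x^+=[-0.5847, -1.9815]  P^+=[0.3509 0.0383; 0.0383 0.9067]
step 2: x^-=[-0.8972, -1.6388]  P^-=[0.5834 0.1193; 0.1193 0.8840]  S=[1.0370]  K=[0.5591; 0.0894]  nu=[3.5680]  x^+=[1.0977, -1.3197]  P^+=[0.2592 0.0674; 0.0674 0.8757]
step 3: x^-=[0.9788, -1.1063]  P^-=[0.4884 0.1422; 0.1422 0.8622]  S=[0.9407]  K=[0.5147; 0.1237]  nu=[-4.6120]  x^+=[-1.3950, -1.6768]  P^+=[0.2392 0.0823; 0.0823 0.8478]
step 4: x^-=[-1.7134, -1.3778]  P^-=[0.4699 0.1523; 0.1523 0.8427]  S=[0.9215]  K=[0.5049; 0.1378]  nu=[4.5921]  x^+=[0.6053, -0.7448]  P^+=[0.2349 0.0882; 0.0882 0.8252]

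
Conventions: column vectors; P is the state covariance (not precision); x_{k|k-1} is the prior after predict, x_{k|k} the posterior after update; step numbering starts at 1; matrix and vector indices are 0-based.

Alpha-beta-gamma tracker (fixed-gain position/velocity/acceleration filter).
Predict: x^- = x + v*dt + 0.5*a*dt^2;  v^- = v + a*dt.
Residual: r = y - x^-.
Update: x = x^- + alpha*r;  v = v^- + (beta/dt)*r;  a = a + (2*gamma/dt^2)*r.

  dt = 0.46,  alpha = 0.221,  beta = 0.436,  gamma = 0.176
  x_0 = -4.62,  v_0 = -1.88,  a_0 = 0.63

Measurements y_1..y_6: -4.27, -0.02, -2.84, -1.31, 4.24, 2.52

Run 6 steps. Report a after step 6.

step 1: x_pred=-5.4181  r=1.1481  x^+=-5.1644  v^+=-0.5020  a^+=2.5400
step 2: x_pred=-5.1266  r=5.1066  x^+=-3.9980  v^+=5.5066  a^+=11.0348
step 3: x_pred=-0.2975  r=-2.5425  x^+=-0.8594  v^+=8.1728  a^+=6.8054
step 4: x_pred=3.6201  r=-4.9301  x^+=2.5305  v^+=6.6304  a^+=-1.3959
step 5: x_pred=5.4328  r=-1.1928  x^+=5.1692  v^+=4.8577  a^+=-3.3802
step 6: x_pred=7.0461  r=-4.5261  x^+=6.0458  v^+=-0.9872  a^+=-10.9094

a_post = -10.9094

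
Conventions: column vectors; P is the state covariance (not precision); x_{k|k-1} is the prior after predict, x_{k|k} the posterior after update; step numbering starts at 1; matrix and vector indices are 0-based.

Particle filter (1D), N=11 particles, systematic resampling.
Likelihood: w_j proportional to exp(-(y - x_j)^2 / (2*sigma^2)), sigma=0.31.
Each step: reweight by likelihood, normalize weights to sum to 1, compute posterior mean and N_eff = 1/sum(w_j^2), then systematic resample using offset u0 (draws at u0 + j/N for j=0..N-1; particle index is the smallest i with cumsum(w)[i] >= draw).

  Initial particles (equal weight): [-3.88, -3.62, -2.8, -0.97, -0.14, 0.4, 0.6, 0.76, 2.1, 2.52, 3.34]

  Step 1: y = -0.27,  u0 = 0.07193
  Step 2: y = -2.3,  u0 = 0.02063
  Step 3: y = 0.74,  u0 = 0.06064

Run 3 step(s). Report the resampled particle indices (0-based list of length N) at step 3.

resampled_idx = [0, 1, 2, 3, 4, 5, 6, 7, 8, 9, 10]

step 1: w=[0.0000, 0.0000, 0.0000, 0.0701, 0.8220, 0.0868, 0.0175, 0.0036, 0.0000, 0.0000, 0.0000]  mean=-0.1351  Neff=1.4527  idx=[4, 4, 4, 4, 4, 4, 4, 4, 4, 4, 6]
step 2: w=[0.1000, 0.1000, 0.1000, 0.1000, 0.1000, 0.1000, 0.1000, 0.1000, 0.1000, 0.1000, 0.0000]  mean=-0.1400  Neff=10.0000  idx=[0, 1, 2, 2, 3, 4, 5, 6, 7, 8, 9]
step 3: w=[0.0909, 0.0909, 0.0909, 0.0909, 0.0909, 0.0909, 0.0909, 0.0909, 0.0909, 0.0909, 0.0909]  mean=-0.1400  Neff=11.0000  idx=[0, 1, 2, 3, 4, 5, 6, 7, 8, 9, 10]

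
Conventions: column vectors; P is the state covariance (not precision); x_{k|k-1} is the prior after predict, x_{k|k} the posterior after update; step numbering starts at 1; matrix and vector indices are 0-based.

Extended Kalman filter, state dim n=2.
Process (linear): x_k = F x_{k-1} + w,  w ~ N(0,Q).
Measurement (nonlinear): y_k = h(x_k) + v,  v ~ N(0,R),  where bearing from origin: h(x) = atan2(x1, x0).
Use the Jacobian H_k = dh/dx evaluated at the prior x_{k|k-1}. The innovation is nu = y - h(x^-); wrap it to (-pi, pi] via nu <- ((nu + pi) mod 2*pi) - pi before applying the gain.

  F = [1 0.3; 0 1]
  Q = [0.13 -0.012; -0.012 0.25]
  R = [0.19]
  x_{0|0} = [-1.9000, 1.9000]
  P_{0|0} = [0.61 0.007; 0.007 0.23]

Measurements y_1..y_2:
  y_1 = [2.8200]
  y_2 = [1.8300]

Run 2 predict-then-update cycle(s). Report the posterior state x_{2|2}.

step 1: x^-=[-1.3300, 1.9000]  P^-=[0.7649 0.0640; 0.0640 0.4800]  H_jac=[-0.3532 -0.2473]  S=[0.3260]  K=[-0.8774; -0.4335]  nu=[0.6385]  x^+=[-1.8902, 1.6232]  P^+=[0.5139 -0.0600; -0.0600 0.4188]
step 2: x^-=[-1.4032, 1.6232]  P^-=[0.6456 0.0537; 0.0537 0.6688]  H_jac=[-0.3526 -0.3048]  S=[0.3439]  K=[-0.7094; -0.6477]  nu=[-0.4536]  x^+=[-1.0814, 1.9171]  P^+=[0.4725 -0.1044; -0.1044 0.5245]

x_post = [-1.0814, 1.9171]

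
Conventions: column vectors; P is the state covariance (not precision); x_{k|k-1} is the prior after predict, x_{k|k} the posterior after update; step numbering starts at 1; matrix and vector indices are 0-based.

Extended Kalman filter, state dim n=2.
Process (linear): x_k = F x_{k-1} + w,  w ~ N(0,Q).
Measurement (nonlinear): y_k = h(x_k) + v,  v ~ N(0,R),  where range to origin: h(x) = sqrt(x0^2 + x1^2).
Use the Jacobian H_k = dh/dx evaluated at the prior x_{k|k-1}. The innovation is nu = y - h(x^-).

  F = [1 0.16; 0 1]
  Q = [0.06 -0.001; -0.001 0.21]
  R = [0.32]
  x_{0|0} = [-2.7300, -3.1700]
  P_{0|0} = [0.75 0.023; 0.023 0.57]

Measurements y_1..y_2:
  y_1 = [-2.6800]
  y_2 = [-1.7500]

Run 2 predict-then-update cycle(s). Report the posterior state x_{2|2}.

step 1: x^-=[-3.2372, -3.1700]  P^-=[0.8320 0.1132; 0.1132 0.7800]  H_jac=[-0.7145 -0.6997]  S=[1.2397]  K=[-0.5434; -0.5055]  nu=[-7.2108]  x^+=[0.6810, 0.4747]  P^+=[0.4659 -0.2273; -0.2273 0.4633]
step 2: x^-=[0.7569, 0.4747]  P^-=[0.4651 -0.1542; -0.1542 0.6733]  H_jac=[0.8472 0.5313]  S=[0.7051]  K=[0.4426; 0.3222]  nu=[-2.6435]  x^+=[-0.4131, -0.3769]  P^+=[0.3269 -0.2547; -0.2547 0.6001]

x_post = [-0.4131, -0.3769]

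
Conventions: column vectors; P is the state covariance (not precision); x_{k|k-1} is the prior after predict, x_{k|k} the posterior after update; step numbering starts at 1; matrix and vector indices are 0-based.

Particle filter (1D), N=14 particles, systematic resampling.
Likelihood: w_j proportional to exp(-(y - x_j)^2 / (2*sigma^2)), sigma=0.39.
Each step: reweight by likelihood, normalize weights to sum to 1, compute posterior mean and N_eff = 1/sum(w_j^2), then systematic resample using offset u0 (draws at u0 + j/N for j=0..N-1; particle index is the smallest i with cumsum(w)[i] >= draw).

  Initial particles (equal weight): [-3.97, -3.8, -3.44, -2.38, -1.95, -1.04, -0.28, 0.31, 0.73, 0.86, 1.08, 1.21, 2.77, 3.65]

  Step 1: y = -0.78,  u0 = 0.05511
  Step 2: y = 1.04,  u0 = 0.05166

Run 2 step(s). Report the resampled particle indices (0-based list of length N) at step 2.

resampled_idx = [11, 13, 13, 13, 13, 13, 13, 13, 13, 13, 13, 13, 13, 13]

step 1: w=[0.0000, 0.0000, 0.0000, 0.0002, 0.0087, 0.6292, 0.3455, 0.0158, 0.0004, 0.0001, 0.0000, 0.0000, 0.0000, 0.0000]  mean=-0.7633  Neff=1.9394  idx=[5, 5, 5, 5, 5, 5, 5, 5, 5, 6, 6, 6, 6, 7]
step 2: w=[0.0000, 0.0000, 0.0000, 0.0000, 0.0000, 0.0000, 0.0000, 0.0000, 0.0000, 0.0175, 0.0175, 0.0175, 0.0175, 0.9302]  mean=0.2688  Neff=1.1542  idx=[11, 13, 13, 13, 13, 13, 13, 13, 13, 13, 13, 13, 13, 13]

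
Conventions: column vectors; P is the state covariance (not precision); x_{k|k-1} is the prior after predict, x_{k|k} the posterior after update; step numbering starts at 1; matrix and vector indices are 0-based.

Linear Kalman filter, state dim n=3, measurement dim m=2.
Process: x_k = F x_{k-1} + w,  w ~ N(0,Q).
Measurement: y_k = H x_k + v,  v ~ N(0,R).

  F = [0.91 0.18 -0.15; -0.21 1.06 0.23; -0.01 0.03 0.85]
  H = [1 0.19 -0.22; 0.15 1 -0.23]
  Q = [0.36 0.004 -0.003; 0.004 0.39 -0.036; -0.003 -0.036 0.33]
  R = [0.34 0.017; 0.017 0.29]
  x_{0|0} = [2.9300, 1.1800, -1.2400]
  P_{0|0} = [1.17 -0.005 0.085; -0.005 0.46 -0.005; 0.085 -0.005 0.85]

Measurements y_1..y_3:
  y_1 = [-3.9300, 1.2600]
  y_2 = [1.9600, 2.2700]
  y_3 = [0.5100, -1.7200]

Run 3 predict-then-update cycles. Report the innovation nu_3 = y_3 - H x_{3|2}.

innov = [-0.5191, -3.9401]

step 1: x^-=[3.0647, 0.3503, -1.0479]  P^-=[1.3383 -0.1447 -0.0545; -0.1447 0.9950 0.1274; -0.0545 0.1274 0.9430]  S=[1.7182 0.2864; 0.2864 1.2667]  K=[0.7907 -0.1246; -0.1192 0.7722; -0.1305 -0.0476]  nu=[-7.2918, 0.2090]  x^+=[-2.7266, 1.3811, -0.1066]  P^+=[0.3010 -0.0400 0.1213; -0.0400 0.2680 0.1745; 0.1213 0.1745 0.9073]
step 2: x^-=[-2.2166, 2.0120, -0.0219]  P^-=[0.5827 -0.0620 -0.0011; -0.0620 0.8436 0.2877; -0.0011 0.2877 0.9927]  S=[0.9541 0.1756; 0.1756 1.0483]  K=[0.6131 -0.0782; -0.1013 0.7496; -0.1890 0.0881]  nu=[3.7895, 0.5855]  x^+=[0.0608, 2.0671, -0.6864]  P^+=[0.2346 -0.0234 0.1046; -0.0234 0.2713 0.2266; 0.1046 0.2266 0.9563]
step 3: x^-=[0.5303, 2.0205, -0.5220]  P^-=[0.5361 -0.0452 -0.0115; -0.0452 0.8666 0.3473; -0.0115 0.3473 1.0310]  S=[0.9161 0.1792; 0.1792 1.0506]  K=[0.5912 -0.0648; -0.1016 0.7596; -0.2155 0.1400]  nu=[-0.5191, -3.9401]  x^+=[0.4787, -0.9198, -0.9617]  P^+=[0.2252 -0.0201 0.0974; -0.0201 0.2785 0.2474; 0.0974 0.2474 0.9787]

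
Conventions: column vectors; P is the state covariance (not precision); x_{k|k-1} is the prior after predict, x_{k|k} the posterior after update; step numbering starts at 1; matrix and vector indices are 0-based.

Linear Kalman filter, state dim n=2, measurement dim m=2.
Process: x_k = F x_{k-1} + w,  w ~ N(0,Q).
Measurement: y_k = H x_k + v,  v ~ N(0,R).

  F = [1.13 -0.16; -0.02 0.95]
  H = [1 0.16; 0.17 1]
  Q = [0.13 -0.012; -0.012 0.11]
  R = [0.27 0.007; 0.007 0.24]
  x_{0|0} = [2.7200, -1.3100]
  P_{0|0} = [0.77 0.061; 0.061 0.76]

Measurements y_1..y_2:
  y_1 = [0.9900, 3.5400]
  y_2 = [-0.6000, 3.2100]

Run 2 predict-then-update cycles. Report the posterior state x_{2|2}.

x_post = [-0.2723, 2.7984]

step 1: x^-=[3.2832, -1.2989]  P^-=[1.1106 -0.0792; -0.0792 0.7939]  S=[1.3756 0.2414; 0.2414 1.0390]  K=[0.8128 -0.0834; -0.1012 0.7746]  nu=[-2.0854, 4.2808]  x^+=[1.2311, 2.2281]  P^+=[0.2273 -0.0530; -0.0530 0.1942]
step 2: x^-=[1.0347, 2.0921]  P^-=[0.4444 -0.1037; -0.1037 0.2874]  S=[0.6886 0.0220; 0.0220 0.5050]  K=[0.6240 -0.0829; -0.1010 0.5386]  nu=[-1.9694, 0.9420]  x^+=[-0.2723, 2.7984]  P^+=[0.1751 -0.0453; -0.0453 0.1363]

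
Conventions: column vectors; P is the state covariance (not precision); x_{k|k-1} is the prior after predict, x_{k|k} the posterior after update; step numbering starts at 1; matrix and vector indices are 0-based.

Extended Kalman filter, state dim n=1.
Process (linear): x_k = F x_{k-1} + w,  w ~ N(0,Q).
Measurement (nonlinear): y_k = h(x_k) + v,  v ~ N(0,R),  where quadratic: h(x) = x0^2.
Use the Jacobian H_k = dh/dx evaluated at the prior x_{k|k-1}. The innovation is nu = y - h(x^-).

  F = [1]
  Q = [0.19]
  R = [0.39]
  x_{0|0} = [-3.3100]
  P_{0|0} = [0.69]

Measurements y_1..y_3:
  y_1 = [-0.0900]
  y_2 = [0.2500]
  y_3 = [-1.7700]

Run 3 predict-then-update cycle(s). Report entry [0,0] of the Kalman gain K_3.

step 1: x^-=[-3.3100]  P^-=[0.8800]  H_jac=[-6.6200]  S=[38.9555]  K=[-0.1495]  nu=[-11.0461]  x^+=[-1.6581]  P^+=[0.0088]
step 2: x^-=[-1.6581]  P^-=[0.1988]  H_jac=[-3.3162]  S=[2.5764]  K=[-0.2559]  nu=[-2.4993]  x^+=[-1.0185]  P^+=[0.0301]
step 3: x^-=[-1.0185]  P^-=[0.2201]  H_jac=[-2.0371]  S=[1.3033]  K=[-0.3440]  nu=[-2.8074]  x^+=[-0.0528]  P^+=[0.0659]

K[0,0] = -0.3440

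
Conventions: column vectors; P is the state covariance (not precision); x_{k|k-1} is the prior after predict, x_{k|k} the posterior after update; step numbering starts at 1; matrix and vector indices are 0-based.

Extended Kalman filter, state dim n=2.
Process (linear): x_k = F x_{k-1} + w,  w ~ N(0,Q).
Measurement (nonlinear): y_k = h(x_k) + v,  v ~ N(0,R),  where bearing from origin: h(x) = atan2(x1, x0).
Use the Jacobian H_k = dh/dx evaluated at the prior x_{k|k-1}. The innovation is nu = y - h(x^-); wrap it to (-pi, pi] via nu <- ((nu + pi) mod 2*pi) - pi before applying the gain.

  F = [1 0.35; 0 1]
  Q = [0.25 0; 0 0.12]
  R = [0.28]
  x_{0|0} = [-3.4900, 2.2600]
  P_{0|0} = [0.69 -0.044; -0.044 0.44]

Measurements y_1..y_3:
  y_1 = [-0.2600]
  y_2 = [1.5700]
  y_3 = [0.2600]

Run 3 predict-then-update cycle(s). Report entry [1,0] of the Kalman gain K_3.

step 1: x^-=[-2.6990, 2.2600]  P^-=[0.9631 0.1100; 0.1100 0.5600]  H_jac=[-0.1824 -0.2178]  S=[0.3473]  K=[-0.5747; -0.4089]  nu=[-2.7045]  x^+=[-1.1448, 3.3659]  P^+=[0.8484 0.0284; 0.0284 0.5019]
step 2: x^-=[0.0332, 3.3659]  P^-=[1.1797 0.2041; 0.2041 0.6219]  H_jac=[-0.2971 0.0029]  S=[0.3838]  K=[-0.9117; -0.1532]  nu=[0.0091]  x^+=[0.0250, 3.3645]  P^+=[0.8608 0.1505; 0.1505 0.6129]
step 3: x^-=[1.2025, 3.3645]  P^-=[1.2912 0.3650; 0.3650 0.7329]  H_jac=[-0.2636 0.0942]  S=[0.3581]  K=[-0.8543; -0.0758]  nu=[-0.9675]  x^+=[2.0291, 3.4379]  P^+=[1.0298 0.3418; 0.3418 0.7309]

K[1,0] = -0.0758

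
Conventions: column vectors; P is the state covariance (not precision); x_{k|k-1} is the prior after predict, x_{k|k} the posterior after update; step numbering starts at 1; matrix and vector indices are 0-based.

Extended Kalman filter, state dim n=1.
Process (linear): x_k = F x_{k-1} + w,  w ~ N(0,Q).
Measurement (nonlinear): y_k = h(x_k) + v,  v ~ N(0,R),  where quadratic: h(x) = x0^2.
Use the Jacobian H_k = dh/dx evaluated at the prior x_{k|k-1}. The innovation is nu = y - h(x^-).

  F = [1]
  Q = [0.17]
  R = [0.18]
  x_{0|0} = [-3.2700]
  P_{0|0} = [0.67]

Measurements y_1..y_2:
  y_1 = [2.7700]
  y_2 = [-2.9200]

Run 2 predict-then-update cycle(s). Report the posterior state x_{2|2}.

step 1: x^-=[-3.2700]  P^-=[0.8400]  H_jac=[-6.5400]  S=[36.1081]  K=[-0.1521]  nu=[-7.9229]  x^+=[-2.0646]  P^+=[0.0042]
step 2: x^-=[-2.0646]  P^-=[0.1742]  H_jac=[-4.1292]  S=[3.1499]  K=[-0.2283]  nu=[-7.1825]  x^+=[-0.4245]  P^+=[0.0100]

x_post = [-0.4245]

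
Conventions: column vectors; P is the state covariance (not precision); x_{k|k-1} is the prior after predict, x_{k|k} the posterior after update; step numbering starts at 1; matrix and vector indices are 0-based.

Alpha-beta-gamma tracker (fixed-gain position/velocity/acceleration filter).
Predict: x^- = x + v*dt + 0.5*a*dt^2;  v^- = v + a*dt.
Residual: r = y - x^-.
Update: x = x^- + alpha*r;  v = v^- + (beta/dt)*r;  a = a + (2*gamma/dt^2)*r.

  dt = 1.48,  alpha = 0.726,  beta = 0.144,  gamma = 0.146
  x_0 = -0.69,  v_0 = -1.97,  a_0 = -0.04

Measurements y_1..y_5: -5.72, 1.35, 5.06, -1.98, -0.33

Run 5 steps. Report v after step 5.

v_post = 3.8247

step 1: x_pred=-3.6494  r=-2.0706  x^+=-5.1527  v^+=-2.2307  a^+=-0.3160
step 2: x_pred=-8.8002  r=10.1502  x^+=-1.4311  v^+=-1.7108  a^+=1.0371
step 3: x_pred=-2.8273  r=7.8873  x^+=2.8989  v^+=0.5915  a^+=2.0885
step 4: x_pred=6.0616  r=-8.0416  x^+=0.2234  v^+=2.9001  a^+=1.0165
step 5: x_pred=5.6288  r=-5.9588  x^+=1.3027  v^+=3.8247  a^+=0.2221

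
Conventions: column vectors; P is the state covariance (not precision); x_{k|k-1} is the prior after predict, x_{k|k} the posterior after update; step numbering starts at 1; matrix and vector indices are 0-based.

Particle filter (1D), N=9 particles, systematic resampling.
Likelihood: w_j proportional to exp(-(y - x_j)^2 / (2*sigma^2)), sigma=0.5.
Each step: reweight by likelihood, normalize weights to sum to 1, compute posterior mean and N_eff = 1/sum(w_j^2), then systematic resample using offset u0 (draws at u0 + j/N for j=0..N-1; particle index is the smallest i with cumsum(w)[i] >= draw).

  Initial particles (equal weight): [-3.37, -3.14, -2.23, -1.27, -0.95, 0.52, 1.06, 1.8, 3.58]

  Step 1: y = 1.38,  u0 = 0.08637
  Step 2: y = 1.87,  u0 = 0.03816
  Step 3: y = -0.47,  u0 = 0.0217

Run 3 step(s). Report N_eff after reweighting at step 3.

step 1: w=[0.0000, 0.0000, 0.0000, 0.0000, 0.0000, 0.1305, 0.4668, 0.4026, 0.0000]  mean=1.2875  Neff=2.5186  idx=[5, 6, 6, 6, 6, 7, 7, 7, 7]
step 2: w=[0.0052, 0.0532, 0.0532, 0.0532, 0.0532, 0.1955, 0.1955, 0.1955, 0.1955]  mean=1.6360  Neff=6.0870  idx=[1, 3, 5, 5, 6, 6, 7, 8, 8]
step 3: w=[0.4938, 0.4938, 0.0018, 0.0018, 0.0018, 0.0018, 0.0018, 0.0018, 0.0018]  mean=1.0692  Neff=2.0508  idx=[0, 0, 0, 0, 0, 1, 1, 1, 1]

N_eff = 2.0508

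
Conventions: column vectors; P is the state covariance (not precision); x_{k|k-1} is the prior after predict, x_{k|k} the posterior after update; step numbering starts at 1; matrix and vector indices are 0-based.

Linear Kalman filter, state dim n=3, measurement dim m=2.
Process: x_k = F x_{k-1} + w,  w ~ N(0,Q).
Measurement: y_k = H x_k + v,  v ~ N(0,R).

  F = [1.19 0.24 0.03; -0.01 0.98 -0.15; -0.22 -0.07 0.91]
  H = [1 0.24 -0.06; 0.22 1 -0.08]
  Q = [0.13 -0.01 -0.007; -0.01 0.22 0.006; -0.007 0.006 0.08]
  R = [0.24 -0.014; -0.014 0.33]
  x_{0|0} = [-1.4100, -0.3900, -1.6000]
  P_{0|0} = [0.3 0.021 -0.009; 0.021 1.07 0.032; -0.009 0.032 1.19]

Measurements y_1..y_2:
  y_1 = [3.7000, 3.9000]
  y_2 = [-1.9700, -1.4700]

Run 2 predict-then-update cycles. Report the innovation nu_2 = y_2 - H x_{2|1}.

innov = [-5.6620, -5.7717]

step 1: x^-=[-1.8195, -0.1281, -1.1185]  P^-=[0.6293 0.2586 -0.0767; 0.2586 1.2646 -0.2050; -0.0767 -0.2050 1.0854]  S=[1.0853 0.7288; 0.7288 1.7813]  K=[0.6747 -0.0497; 0.0343 0.7370; -0.0822 -0.1397]  nu=[5.4831, 4.3389]  x^+=[1.6641, 3.2580, -2.1752]  P^+=[0.1798 -0.0625 0.0369; -0.0625 0.2588 0.0291; 0.0369 0.0291 1.0266]
step 2: x^-=[2.6970, 3.5025, -2.5736]  P^-=[0.3678 -0.0354 0.0241; -0.0354 0.4845 -0.1110; 0.0241 -0.1110 0.9197]  S=[0.6224 0.1569; 0.1569 0.8395]  K=[0.5897 -0.0583; -0.0054 0.5794; -0.0409 -0.2059]  nu=[-5.6620, -5.7717]  x^+=[-0.3059, 0.1889, -1.1539]  P^+=[0.1593 -0.0587 0.0477; -0.0587 0.2036 -0.0074; 0.0477 -0.0074 0.8804]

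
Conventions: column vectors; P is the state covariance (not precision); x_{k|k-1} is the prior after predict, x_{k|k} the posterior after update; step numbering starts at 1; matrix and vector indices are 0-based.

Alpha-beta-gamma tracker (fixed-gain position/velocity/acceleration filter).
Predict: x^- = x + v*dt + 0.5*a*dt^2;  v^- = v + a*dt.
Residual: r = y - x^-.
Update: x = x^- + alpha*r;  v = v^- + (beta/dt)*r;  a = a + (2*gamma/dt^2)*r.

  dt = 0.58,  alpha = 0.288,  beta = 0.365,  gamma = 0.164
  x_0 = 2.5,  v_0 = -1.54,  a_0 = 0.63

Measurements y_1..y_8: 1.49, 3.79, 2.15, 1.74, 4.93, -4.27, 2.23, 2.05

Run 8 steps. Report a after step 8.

step 1: x_pred=1.7128  r=-0.2228  x^+=1.6486  v^+=-1.3148  a^+=0.4128
step 2: x_pred=0.9555  r=2.8345  x^+=1.7718  v^+=0.7084  a^+=3.1766
step 3: x_pred=2.7170  r=-0.5670  x^+=2.5537  v^+=2.1940  a^+=2.6237
step 4: x_pred=4.2675  r=-2.5275  x^+=3.5396  v^+=2.1252  a^+=0.1593
step 5: x_pred=4.7990  r=0.1310  x^+=4.8367  v^+=2.3000  a^+=0.2870
step 6: x_pred=6.2190  r=-10.4890  x^+=3.1982  v^+=-4.1344  a^+=-9.9401
step 7: x_pred=-0.8717  r=3.1017  x^+=0.0216  v^+=-7.9477  a^+=-6.9158
step 8: x_pred=-5.7513  r=7.8013  x^+=-3.5045  v^+=-7.0494  a^+=0.6907

a_post = 0.6907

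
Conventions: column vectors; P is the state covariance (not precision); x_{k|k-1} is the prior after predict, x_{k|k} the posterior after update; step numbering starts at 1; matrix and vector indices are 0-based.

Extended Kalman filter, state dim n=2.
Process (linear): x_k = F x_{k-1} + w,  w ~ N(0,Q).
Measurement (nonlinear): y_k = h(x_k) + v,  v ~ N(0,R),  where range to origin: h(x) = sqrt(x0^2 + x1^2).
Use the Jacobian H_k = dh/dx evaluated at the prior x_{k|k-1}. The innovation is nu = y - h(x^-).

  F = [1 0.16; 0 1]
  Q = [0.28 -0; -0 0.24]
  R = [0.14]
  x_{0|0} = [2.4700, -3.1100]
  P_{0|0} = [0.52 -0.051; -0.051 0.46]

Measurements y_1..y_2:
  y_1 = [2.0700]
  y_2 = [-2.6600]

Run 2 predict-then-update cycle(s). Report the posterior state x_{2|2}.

step 1: x^-=[1.9724, -3.1100]  P^-=[0.7955 0.0226; 0.0226 0.7000]  H_jac=[0.5356 -0.8445]  S=[0.8469]  K=[0.4805; -0.6837]  nu=[-1.6127]  x^+=[1.1975, -2.0074]  P^+=[0.5999 0.3008; 0.3008 0.3041]
step 2: x^-=[0.8763, -2.0074]  P^-=[0.9840 0.3495; 0.3495 0.5441]  H_jac=[0.4001 -0.9165]  S=[0.4982]  K=[0.1473; -0.7203]  nu=[-4.8503]  x^+=[0.1620, 1.4861]  P^+=[0.9732 0.4023; 0.4023 0.2857]

x_post = [0.1620, 1.4861]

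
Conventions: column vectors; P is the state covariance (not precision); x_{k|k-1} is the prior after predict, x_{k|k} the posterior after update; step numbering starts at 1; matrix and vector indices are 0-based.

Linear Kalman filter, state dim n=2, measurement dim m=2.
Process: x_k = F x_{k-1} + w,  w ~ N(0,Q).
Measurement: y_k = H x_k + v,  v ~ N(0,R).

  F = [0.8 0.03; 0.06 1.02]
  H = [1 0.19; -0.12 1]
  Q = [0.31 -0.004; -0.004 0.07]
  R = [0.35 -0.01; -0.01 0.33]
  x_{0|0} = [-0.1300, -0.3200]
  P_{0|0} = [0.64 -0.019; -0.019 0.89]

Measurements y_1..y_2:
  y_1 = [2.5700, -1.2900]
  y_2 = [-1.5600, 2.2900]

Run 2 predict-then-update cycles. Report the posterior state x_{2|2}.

step 1: x^-=[-0.1136, -0.3342]  P^-=[0.7195 0.0384; 0.0384 0.9959]  S=[1.1200 0.1304; 0.1304 1.3271]  K=[0.6607 -0.1010; 0.1176 0.7354]  nu=[2.7471, -0.9694]  x^+=[1.7993, -0.7241]  P^+=[0.2345 -0.0118; -0.0118 0.2401]
step 2: x^-=[1.4177, -0.6306]  P^-=[0.4597 0.0049; 0.0049 0.3192]  S=[0.8231 0.0003; 0.0003 0.6546]  K=[0.5597 -0.0770; 0.0795 0.4867]  nu=[-2.8579, 3.0907]  x^+=[-0.4198, 0.6463]  P^+=[0.1980 -0.0072; -0.0072 0.1589]

x_post = [-0.4198, 0.6463]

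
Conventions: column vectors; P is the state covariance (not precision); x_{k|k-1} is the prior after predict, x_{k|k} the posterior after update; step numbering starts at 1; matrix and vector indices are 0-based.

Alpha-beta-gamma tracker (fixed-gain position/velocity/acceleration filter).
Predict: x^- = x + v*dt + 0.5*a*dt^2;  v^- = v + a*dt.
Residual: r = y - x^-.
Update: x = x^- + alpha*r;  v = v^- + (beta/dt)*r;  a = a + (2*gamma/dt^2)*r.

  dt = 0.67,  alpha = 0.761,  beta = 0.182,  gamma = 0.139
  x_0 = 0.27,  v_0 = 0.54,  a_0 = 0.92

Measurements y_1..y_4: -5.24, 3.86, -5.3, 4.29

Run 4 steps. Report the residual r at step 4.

resid = 8.5766

step 1: x_pred=0.8383  r=-6.0783  x^+=-3.7873  v^+=-0.4947  a^+=-2.8442
step 2: x_pred=-4.7571  r=8.6171  x^+=1.8005  v^+=-0.0596  a^+=2.4923
step 3: x_pred=2.3200  r=-7.6200  x^+=-3.4788  v^+=-0.4597  a^+=-2.2267
step 4: x_pred=-4.2866  r=8.5766  x^+=2.2402  v^+=0.3782  a^+=3.0847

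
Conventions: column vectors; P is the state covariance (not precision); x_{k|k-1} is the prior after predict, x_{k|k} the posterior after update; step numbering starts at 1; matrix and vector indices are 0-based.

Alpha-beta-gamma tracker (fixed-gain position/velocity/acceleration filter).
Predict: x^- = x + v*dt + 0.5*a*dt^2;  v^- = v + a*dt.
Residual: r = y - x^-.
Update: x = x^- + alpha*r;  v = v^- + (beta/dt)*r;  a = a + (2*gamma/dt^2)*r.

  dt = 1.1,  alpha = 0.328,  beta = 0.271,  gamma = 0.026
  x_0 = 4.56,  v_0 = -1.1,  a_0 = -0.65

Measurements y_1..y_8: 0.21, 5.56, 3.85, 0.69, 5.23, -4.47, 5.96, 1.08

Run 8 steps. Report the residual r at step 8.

resid = -0.7675

step 1: x_pred=2.9567  r=-2.7467  x^+=2.0558  v^+=-2.4917  a^+=-0.7680
step 2: x_pred=-1.1497  r=6.7097  x^+=1.0511  v^+=-1.6835  a^+=-0.4797
step 3: x_pred=-1.0910  r=4.9410  x^+=0.5296  v^+=-0.9939  a^+=-0.2673
step 4: x_pred=-0.7254  r=1.4154  x^+=-0.2611  v^+=-0.9393  a^+=-0.2065
step 5: x_pred=-1.4193  r=6.6493  x^+=0.7617  v^+=0.4717  a^+=0.0792
step 6: x_pred=1.3285  r=-5.7985  x^+=-0.5734  v^+=-0.8697  a^+=-0.1700
step 7: x_pred=-1.6329  r=7.5929  x^+=0.8576  v^+=0.8140  a^+=0.1563
step 8: x_pred=1.8475  r=-0.7675  x^+=1.5958  v^+=0.7969  a^+=0.1234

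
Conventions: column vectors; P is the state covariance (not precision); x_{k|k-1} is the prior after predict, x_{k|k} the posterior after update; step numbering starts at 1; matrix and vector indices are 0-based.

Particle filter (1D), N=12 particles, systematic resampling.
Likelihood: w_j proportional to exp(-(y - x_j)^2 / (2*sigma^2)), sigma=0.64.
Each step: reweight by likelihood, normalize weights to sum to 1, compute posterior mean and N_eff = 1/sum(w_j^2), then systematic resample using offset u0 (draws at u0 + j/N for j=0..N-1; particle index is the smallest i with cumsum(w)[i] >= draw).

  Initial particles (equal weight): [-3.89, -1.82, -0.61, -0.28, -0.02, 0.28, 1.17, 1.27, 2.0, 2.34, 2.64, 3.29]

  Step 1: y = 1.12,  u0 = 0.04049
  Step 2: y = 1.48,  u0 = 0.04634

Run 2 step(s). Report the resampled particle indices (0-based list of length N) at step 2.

step 1: w=[0.0000, 0.0000, 0.0078, 0.0275, 0.0615, 0.1270, 0.2995, 0.2923, 0.1167, 0.0488, 0.0179, 0.0010]  mean=1.1417  Neff=4.7120  idx=[4, 5, 5, 6, 6, 6, 7, 7, 7, 7, 8, 9]
step 2: w=[0.0080, 0.0216, 0.0216, 0.1113, 0.1113, 0.1113, 0.1186, 0.1186, 0.1186, 0.1186, 0.0900, 0.0507]  mean=1.3035  Neff=9.5193  idx=[2, 3, 4, 5, 5, 6, 7, 8, 8, 9, 10, 11]

resampled_idx = [2, 3, 4, 5, 5, 6, 7, 8, 8, 9, 10, 11]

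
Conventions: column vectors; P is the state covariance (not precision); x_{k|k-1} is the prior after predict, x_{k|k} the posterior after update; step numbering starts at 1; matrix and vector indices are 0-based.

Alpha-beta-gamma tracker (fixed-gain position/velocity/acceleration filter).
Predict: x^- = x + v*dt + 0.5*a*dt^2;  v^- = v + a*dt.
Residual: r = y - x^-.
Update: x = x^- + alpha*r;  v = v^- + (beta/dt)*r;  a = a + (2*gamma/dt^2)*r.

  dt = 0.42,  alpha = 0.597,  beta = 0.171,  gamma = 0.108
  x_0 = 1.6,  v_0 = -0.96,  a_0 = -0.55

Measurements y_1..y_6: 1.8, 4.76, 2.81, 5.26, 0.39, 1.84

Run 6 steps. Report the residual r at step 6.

resid = -2.0506

step 1: x_pred=1.1483  r=0.6517  x^+=1.5374  v^+=-0.9257  a^+=0.2480
step 2: x_pred=1.1705  r=3.5895  x^+=3.3134  v^+=0.6400  a^+=4.6434
step 3: x_pred=3.9917  r=-1.1817  x^+=3.2862  v^+=2.1090  a^+=3.1963
step 4: x_pred=4.4540  r=0.8060  x^+=4.9352  v^+=3.7797  a^+=4.1833
step 5: x_pred=6.8916  r=-6.5016  x^+=3.0101  v^+=2.8896  a^+=-3.7778
step 6: x_pred=3.8906  r=-2.0506  x^+=2.6664  v^+=0.4680  a^+=-6.2887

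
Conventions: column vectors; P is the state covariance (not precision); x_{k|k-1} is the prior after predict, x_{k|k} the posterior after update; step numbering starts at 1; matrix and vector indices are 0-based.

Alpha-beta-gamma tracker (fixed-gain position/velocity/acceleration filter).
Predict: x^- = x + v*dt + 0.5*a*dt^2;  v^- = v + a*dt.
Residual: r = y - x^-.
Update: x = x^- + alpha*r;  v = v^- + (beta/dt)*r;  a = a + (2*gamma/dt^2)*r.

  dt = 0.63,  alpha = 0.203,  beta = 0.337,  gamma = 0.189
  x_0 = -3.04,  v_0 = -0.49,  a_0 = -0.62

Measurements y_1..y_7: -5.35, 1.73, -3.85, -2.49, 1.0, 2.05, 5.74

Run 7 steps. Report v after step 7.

step 1: x_pred=-3.4717  r=-1.8783  x^+=-3.8530  v^+=-1.8853  a^+=-2.4088
step 2: x_pred=-5.5188  r=7.2488  x^+=-4.0473  v^+=0.4747  a^+=4.4948
step 3: x_pred=-2.8563  r=-0.9937  x^+=-3.0580  v^+=2.7748  a^+=3.5484
step 4: x_pred=-0.6057  r=-1.8843  x^+=-0.9882  v^+=4.0024  a^+=1.7538
step 5: x_pred=1.8813  r=-0.8813  x^+=1.7024  v^+=4.6358  a^+=0.9144
step 6: x_pred=4.8044  r=-2.7544  x^+=4.2453  v^+=3.7385  a^+=-1.7088
step 7: x_pred=6.2614  r=-0.5214  x^+=6.1556  v^+=2.3830  a^+=-2.2054

v_post = 2.3830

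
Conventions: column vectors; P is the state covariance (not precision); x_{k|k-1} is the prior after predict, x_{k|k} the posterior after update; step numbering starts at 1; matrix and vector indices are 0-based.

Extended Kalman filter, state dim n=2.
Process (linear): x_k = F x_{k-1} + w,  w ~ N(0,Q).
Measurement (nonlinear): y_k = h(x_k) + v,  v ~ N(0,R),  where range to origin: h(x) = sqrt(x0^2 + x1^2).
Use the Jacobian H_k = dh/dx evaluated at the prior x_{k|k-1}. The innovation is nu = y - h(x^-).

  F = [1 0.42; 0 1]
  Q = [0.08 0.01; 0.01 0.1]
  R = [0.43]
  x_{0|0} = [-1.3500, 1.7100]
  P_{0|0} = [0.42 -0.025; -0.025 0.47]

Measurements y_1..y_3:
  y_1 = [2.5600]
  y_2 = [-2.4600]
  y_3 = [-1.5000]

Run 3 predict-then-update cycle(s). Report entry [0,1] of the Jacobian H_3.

step 1: x^-=[-0.6318, 1.7100]  P^-=[0.5619 0.1824; 0.1824 0.5700]  H_jac=[-0.3466 0.9380]  S=[0.8804]  K=[-0.0269; 0.5355]  nu=[0.7370]  x^+=[-0.6516, 2.1047]  P^+=[0.5613 0.1951; 0.1951 0.3175]
step 2: x^-=[0.2324, 2.1047]  P^-=[0.8611 0.3384; 0.3384 0.4175]  H_jac=[0.1097 0.9940]  S=[0.9267]  K=[0.4650; 0.4879]  nu=[-4.5774]  x^+=[-1.8960, -0.1288]  P^+=[0.6608 0.1282; 0.1282 0.1969]
step 3: x^-=[-1.9501, -0.1288]  P^-=[0.8832 0.2209; 0.2209 0.2969]  H_jac=[-0.9978 -0.0659]  S=[1.3397]  K=[-0.6687; -0.1791]  nu=[-3.4543]  x^+=[0.3598, 0.4900]  P^+=[0.2842 0.0604; 0.0604 0.2539]

H_jac[0,1] = -0.0659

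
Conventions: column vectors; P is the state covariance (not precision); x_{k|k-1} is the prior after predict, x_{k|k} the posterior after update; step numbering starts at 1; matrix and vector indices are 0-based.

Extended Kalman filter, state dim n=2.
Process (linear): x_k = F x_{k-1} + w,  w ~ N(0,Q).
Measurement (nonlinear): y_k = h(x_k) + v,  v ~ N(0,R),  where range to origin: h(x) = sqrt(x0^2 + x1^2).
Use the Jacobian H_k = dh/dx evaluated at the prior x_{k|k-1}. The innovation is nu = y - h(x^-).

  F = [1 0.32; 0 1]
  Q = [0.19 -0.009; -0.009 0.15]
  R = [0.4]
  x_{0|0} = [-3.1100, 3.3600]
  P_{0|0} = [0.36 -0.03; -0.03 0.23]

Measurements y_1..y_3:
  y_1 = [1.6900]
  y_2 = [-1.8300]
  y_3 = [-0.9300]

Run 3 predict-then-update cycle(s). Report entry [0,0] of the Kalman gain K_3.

K[0,0] = -0.7523

step 1: x^-=[-2.0348, 3.3600]  P^-=[0.5544 0.0346; 0.0346 0.3800]  H_jac=[-0.5180 0.8554]  S=[0.7961]  K=[-0.3235; 0.3858]  nu=[-2.2381]  x^+=[-1.3107, 2.4966]  P^+=[0.4710 0.1340; 0.1340 0.2615]
step 2: x^-=[-0.5118, 2.4966]  P^-=[0.7735 0.2086; 0.2086 0.4115]  H_jac=[-0.2008 0.9796]  S=[0.7440]  K=[0.0659; 0.4855]  nu=[-4.3785]  x^+=[-0.8005, 0.3708]  P^+=[0.7703 0.1848; 0.1848 0.2361]
step 3: x^-=[-0.6818, 0.3708]  P^-=[1.1028 0.2514; 0.2514 0.3861]  H_jac=[-0.8785 0.4777]  S=[1.1282]  K=[-0.7523; -0.0323]  nu=[-1.7061]  x^+=[0.6016, 0.4258]  P^+=[0.4643 0.2240; 0.2240 0.3850]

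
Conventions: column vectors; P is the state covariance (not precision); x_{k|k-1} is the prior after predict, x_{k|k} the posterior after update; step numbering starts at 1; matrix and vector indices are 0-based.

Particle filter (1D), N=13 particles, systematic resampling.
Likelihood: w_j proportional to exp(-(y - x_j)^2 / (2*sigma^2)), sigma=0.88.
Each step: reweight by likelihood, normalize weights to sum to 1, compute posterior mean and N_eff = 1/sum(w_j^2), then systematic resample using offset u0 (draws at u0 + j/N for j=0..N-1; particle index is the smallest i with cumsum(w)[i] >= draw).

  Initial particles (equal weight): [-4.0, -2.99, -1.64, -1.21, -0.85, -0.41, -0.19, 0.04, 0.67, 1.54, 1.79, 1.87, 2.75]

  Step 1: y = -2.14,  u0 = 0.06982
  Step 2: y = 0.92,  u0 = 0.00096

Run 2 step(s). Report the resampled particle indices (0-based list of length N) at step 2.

step 1: w=[0.0385, 0.2254, 0.3058, 0.2056, 0.1227, 0.0520, 0.0309, 0.0167, 0.0022, 0.0001, 0.0000, 0.0000, 0.0000]  mean=-1.7076  Neff=4.8281  idx=[1, 1, 1, 2, 2, 2, 2, 3, 3, 3, 4, 5, 7]
step 2: w=[0.0000, 0.0000, 0.0000, 0.0114, 0.0114, 0.0114, 0.0114, 0.0419, 0.0419, 0.0419, 0.1036, 0.2500, 0.4751]  mean=-0.3986  Neff=3.2812  idx=[3, 7, 9, 10, 11, 11, 11, 12, 12, 12, 12, 12, 12]

resampled_idx = [3, 7, 9, 10, 11, 11, 11, 12, 12, 12, 12, 12, 12]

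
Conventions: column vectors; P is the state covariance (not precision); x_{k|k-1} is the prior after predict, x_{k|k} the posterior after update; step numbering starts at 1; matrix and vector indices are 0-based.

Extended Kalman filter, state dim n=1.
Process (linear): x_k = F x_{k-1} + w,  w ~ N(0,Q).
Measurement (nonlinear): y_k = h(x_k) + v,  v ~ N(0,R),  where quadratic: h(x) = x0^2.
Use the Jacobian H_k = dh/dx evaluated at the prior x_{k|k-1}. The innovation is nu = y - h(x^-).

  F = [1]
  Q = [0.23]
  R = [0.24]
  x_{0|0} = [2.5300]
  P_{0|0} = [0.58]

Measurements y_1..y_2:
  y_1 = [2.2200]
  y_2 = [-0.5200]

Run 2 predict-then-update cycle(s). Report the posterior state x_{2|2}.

step 1: x^-=[2.5300]  P^-=[0.8100]  H_jac=[5.0600]  S=[20.9789]  K=[0.1954]  nu=[-4.1809]  x^+=[1.7132]  P^+=[0.0093]
step 2: x^-=[1.7132]  P^-=[0.2393]  H_jac=[3.4264]  S=[3.0490]  K=[0.2689]  nu=[-3.4550]  x^+=[0.7842]  P^+=[0.0188]

x_post = [0.7842]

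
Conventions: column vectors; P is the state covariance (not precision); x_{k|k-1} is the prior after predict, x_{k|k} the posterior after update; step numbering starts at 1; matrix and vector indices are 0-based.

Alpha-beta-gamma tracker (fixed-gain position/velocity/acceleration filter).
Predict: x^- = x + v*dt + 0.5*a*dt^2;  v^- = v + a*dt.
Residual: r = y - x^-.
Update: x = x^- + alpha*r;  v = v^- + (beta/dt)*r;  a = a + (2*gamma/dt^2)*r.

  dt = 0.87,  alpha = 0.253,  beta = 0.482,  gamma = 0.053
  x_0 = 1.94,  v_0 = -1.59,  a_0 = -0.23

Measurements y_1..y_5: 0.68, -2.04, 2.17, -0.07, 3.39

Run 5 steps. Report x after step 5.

step 1: x_pred=0.4697  r=0.2103  x^+=0.5229  v^+=-1.6736  a^+=-0.2005
step 2: x_pred=-1.0090  r=-1.0310  x^+=-1.2699  v^+=-2.4192  a^+=-0.3449
step 3: x_pred=-3.5051  r=5.6751  x^+=-2.0693  v^+=0.4248  a^+=0.4498
step 4: x_pred=-1.5295  r=1.4595  x^+=-1.1602  v^+=1.6248  a^+=0.6542
step 5: x_pred=0.5009  r=2.8891  x^+=1.2319  v^+=3.7946  a^+=1.0588

x_post = 1.2319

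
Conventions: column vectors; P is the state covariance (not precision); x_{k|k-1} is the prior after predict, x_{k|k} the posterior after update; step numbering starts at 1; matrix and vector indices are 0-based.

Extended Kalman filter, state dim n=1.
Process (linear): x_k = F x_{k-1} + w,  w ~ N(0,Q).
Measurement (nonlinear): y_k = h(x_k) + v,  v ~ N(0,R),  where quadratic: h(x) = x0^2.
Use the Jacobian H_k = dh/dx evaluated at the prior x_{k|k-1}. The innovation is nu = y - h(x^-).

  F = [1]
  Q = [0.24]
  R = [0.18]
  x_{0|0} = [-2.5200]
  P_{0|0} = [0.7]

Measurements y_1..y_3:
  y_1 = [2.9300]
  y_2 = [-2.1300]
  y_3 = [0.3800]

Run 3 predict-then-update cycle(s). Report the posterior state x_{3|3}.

x_post = [-0.5418]

step 1: x^-=[-2.5200]  P^-=[0.9400]  H_jac=[-5.0400]  S=[24.0575]  K=[-0.1969]  nu=[-3.4204]  x^+=[-1.8464]  P^+=[0.0070]
step 2: x^-=[-1.8464]  P^-=[0.2470]  H_jac=[-3.6929]  S=[3.5488]  K=[-0.2571]  nu=[-5.5393]  x^+=[-0.4225]  P^+=[0.0125]
step 3: x^-=[-0.4225]  P^-=[0.2525]  H_jac=[-0.8450]  S=[0.3603]  K=[-0.5922]  nu=[0.2015]  x^+=[-0.5418]  P^+=[0.1262]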